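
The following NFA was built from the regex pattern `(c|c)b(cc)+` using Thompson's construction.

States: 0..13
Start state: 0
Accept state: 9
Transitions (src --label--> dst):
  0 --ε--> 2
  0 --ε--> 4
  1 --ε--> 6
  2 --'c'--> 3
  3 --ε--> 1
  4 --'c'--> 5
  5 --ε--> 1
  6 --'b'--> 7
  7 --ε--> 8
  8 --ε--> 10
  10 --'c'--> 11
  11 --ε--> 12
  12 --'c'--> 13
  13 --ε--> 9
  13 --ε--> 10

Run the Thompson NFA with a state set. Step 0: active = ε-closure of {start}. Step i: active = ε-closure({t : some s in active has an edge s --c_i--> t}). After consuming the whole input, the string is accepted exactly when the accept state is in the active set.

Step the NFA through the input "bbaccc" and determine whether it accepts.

start: ε-closure({0}) = {0,2,4}
'b' @ 1: {}  — no active states
rest 'baccc' ignored (set empty)
after full input: {}  (accept=9 not in)

Answer: REJECT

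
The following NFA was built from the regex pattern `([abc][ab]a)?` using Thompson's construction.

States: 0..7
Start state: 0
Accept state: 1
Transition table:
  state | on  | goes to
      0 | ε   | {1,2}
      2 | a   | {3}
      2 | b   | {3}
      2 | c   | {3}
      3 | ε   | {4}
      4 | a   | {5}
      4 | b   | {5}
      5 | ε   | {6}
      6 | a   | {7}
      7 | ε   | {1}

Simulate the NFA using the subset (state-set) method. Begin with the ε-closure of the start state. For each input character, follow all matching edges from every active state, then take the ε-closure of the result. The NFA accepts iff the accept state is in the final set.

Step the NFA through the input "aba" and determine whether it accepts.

Answer: ACCEPT

Steps:
S₀ = ε-closure({0}) = {0,1,2}
'a' @ 1: {3,4}
'b' @ 2: {5,6}
'a' @ 3: {1,7}  [accepting]
after full input: {1,7}  (accept=1 in)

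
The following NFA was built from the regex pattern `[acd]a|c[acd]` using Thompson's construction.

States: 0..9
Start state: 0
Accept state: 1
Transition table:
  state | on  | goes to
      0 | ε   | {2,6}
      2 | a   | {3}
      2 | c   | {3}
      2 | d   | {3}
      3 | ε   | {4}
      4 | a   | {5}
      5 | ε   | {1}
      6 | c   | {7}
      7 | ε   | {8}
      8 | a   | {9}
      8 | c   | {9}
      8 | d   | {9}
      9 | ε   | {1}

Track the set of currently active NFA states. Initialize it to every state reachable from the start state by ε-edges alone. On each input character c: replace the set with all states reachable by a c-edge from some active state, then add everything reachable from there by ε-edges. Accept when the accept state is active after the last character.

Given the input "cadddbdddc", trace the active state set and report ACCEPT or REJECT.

Answer: REJECT

Trace:
start: ε-closure({0}) = {0,2,6}
'c' @ 1: {3,4,7,8}
'a' @ 2: {1,5,9}  (accept∈set)
'd' @ 3: {}  — state set empty
rest 'ddbdddc' ignored (set empty)
end set {} — state 1 not in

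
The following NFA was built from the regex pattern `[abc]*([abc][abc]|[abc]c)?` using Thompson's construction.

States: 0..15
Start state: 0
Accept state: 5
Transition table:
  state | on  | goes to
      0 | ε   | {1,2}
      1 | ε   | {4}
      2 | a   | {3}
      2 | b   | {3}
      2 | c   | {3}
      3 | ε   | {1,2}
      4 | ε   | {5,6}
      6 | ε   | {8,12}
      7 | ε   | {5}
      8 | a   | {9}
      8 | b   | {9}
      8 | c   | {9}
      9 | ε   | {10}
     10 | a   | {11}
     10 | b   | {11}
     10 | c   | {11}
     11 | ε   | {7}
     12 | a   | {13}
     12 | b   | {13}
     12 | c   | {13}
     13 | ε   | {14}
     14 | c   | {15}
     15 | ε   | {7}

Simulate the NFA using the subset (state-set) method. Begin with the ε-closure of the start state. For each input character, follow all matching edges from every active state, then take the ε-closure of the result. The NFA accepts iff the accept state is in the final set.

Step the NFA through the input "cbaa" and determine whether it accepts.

initial (ε-close {0}): {0,1,2,4,5,6,8,12}
'c' @ 1: {1,2,3,4,5,6,8,9,10,12,13,14}  [accepting]
'b' @ 2: {1,2,3,4,5,6,7,8,9,10,11,12,13,14}  [accepting]
'a' @ 3: {1,2,3,4,5,6,7,8,9,10,11,12,13,14}  [accepting]
'a' @ 4: {1,2,3,4,5,6,7,8,9,10,11,12,13,14}  [accepting]
after full input: {1,2,3,4,5,6,7,8,9,10,11,12,13,14}  (accept=5 in)

Answer: ACCEPT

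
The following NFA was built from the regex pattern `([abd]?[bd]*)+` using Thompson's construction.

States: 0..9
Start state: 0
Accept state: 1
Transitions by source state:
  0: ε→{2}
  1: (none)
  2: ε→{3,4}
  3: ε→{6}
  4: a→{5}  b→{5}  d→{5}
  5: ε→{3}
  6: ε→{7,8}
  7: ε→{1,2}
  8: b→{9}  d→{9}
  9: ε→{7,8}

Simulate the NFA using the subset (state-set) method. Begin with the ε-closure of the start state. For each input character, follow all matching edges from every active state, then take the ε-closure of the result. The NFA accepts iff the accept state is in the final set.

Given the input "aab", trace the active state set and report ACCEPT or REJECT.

start: ε-closure({0}) = {0,1,2,3,4,6,7,8}
'a' @ 1: {1,2,3,4,5,6,7,8}  [accepting]
'a' @ 2: {1,2,3,4,5,6,7,8}  [accepting]
'b' @ 3: {1,2,3,4,5,6,7,8,9}  [accepting]
end set {1,2,3,4,5,6,7,8,9} — state 1 in

Answer: ACCEPT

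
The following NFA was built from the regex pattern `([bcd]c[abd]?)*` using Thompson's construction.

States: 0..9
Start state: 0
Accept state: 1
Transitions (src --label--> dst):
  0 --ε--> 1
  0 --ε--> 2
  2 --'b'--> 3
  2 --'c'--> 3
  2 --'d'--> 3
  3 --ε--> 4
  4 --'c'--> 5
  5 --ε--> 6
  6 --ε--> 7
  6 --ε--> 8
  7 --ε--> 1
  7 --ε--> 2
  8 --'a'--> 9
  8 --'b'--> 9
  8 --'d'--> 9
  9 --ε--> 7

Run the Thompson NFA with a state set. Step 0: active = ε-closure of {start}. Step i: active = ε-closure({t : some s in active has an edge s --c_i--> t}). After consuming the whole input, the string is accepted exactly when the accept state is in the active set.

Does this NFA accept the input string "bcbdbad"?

Answer: REJECT

Trace:
S₀ = ε-closure({0}) = {0,1,2}
'b' @ 1: {3,4}
'c' @ 2: {1,2,5,6,7,8}  [accepting]
'b' @ 3: {1,2,3,4,7,9}  [accepting]
'd' @ 4: {3,4}
'b' @ 5: {}  — state set empty
rest 'ad' ignored (set empty)
final: {}; accept 1 not in set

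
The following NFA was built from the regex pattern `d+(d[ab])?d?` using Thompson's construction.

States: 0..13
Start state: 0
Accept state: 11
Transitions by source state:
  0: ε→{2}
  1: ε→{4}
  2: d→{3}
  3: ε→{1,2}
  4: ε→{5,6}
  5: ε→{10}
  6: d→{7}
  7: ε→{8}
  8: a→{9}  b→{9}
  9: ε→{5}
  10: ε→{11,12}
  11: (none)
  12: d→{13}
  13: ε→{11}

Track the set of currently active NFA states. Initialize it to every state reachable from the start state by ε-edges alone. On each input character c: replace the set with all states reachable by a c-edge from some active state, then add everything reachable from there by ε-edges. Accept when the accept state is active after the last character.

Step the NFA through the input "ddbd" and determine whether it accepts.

S₀ = ε-closure({0}) = {0,2}
'd' @ 1: {1,2,3,4,5,6,10,11,12}  (accept∈set)
'd' @ 2: {1,2,3,4,5,6,7,8,10,11,12,13}  (accept∈set)
'b' @ 3: {5,9,10,11,12}  (accept∈set)
'd' @ 4: {11,13}  (accept∈set)
end set {11,13} — state 11 in

Answer: ACCEPT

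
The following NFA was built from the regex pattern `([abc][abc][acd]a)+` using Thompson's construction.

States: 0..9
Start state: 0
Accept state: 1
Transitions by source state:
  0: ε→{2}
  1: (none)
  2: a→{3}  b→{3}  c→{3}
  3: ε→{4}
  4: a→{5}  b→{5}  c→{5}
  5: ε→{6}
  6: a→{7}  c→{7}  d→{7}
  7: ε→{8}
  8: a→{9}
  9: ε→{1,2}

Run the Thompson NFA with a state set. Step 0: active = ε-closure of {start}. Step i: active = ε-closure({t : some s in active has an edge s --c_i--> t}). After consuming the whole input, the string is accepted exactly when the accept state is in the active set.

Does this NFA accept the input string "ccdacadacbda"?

Answer: ACCEPT

Derivation:
S₀ = ε-closure({0}) = {0,2}
'c' @ 1: {3,4}
'c' @ 2: {5,6}
'd' @ 3: {7,8}
'a' @ 4: {1,2,9}  [accepting]
'c' @ 5: {3,4}
'a' @ 6: {5,6}
'd' @ 7: {7,8}
'a' @ 8: {1,2,9}  [accepting]
'c' @ 9: {3,4}
'b' @ 10: {5,6}
'd' @ 11: {7,8}
'a' @ 12: {1,2,9}  [accepting]
end set {1,2,9} — state 1 in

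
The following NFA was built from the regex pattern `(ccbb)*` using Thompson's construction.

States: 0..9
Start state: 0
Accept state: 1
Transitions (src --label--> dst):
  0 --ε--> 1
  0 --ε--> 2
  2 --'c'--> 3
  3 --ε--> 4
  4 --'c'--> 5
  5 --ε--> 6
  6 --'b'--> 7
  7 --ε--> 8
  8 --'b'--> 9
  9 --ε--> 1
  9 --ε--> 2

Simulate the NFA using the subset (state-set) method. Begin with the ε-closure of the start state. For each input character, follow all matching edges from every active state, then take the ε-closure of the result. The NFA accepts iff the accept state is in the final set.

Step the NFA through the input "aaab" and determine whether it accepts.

Answer: REJECT

Trace:
start: ε-closure({0}) = {0,1,2}
'a' @ 1: {}  — dead — no transitions
rest 'aab' ignored (set empty)
final: {}; accept 1 not in set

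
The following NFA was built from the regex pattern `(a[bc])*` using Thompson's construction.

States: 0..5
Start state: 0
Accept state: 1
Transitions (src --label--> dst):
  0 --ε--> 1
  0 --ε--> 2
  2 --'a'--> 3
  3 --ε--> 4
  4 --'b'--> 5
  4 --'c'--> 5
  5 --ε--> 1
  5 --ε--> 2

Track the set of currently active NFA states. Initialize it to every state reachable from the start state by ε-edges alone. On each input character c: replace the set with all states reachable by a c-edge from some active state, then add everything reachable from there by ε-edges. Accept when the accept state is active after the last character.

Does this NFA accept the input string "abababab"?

initial (ε-close {0}): {0,1,2}
'a' @ 1: {3,4}
'b' @ 2: {1,2,5}  (accept∈set)
'a' @ 3: {3,4}
'b' @ 4: {1,2,5}  (accept∈set)
'a' @ 5: {3,4}
'b' @ 6: {1,2,5}  (accept∈set)
'a' @ 7: {3,4}
'b' @ 8: {1,2,5}  (accept∈set)
final: {1,2,5}; accept 1 in set

Answer: ACCEPT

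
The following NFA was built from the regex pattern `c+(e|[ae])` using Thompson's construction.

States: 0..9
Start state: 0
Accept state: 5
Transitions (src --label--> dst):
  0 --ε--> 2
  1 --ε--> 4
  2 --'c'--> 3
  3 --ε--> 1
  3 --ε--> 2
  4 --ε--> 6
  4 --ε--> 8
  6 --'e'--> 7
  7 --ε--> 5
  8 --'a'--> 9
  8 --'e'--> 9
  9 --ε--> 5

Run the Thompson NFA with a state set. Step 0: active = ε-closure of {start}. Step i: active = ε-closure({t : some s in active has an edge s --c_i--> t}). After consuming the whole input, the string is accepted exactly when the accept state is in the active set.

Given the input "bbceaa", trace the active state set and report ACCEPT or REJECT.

S₀ = ε-closure({0}) = {0,2}
'b' @ 1: {}  — dead — no transitions
rest 'bceaa' ignored (set empty)
after full input: {}  (accept=5 not in)

Answer: REJECT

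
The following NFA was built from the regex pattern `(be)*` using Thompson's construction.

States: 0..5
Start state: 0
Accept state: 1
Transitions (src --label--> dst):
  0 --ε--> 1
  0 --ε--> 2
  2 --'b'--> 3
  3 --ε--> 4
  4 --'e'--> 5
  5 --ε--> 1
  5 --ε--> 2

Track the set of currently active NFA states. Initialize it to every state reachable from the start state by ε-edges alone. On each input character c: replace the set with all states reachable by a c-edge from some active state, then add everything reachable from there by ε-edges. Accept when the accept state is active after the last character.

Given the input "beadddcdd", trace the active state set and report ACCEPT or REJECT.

start: ε-closure({0}) = {0,1,2}
'b' @ 1: {3,4}
'e' @ 2: {1,2,5}  ✓accept
'a' @ 3: {}  — state set empty
rest 'dddcdd' ignored (set empty)
after full input: {}  (accept=1 not in)

Answer: REJECT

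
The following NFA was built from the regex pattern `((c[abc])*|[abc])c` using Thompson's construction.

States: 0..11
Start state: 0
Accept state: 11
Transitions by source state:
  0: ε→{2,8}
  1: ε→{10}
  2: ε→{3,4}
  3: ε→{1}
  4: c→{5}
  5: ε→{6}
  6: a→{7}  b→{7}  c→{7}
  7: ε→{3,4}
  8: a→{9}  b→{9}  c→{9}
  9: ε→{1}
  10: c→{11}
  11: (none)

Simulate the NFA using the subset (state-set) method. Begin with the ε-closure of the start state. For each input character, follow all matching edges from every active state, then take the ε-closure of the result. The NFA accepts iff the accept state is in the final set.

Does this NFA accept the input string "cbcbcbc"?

initial (ε-close {0}): {0,1,2,3,4,8,10}
'c' @ 1: {1,5,6,9,10,11}  ✓accept
'b' @ 2: {1,3,4,7,10}
'c' @ 3: {5,6,11}  ✓accept
'b' @ 4: {1,3,4,7,10}
'c' @ 5: {5,6,11}  ✓accept
'b' @ 6: {1,3,4,7,10}
'c' @ 7: {5,6,11}  ✓accept
after full input: {5,6,11}  (accept=11 in)

Answer: ACCEPT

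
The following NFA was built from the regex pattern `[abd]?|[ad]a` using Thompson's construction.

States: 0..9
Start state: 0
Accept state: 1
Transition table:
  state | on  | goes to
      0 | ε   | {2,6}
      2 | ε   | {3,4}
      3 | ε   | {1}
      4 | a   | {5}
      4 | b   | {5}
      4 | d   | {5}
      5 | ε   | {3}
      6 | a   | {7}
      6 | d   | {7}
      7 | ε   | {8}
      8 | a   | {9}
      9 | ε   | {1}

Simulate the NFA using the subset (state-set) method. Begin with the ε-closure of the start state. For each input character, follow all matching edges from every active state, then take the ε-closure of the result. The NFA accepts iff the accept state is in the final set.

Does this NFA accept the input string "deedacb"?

Answer: REJECT

Trace:
initial (ε-close {0}): {0,1,2,3,4,6}
'd' @ 1: {1,3,5,7,8}  [accepting]
'e' @ 2: {}  — no active states
rest 'edacb' ignored (set empty)
final: {}; accept 1 not in set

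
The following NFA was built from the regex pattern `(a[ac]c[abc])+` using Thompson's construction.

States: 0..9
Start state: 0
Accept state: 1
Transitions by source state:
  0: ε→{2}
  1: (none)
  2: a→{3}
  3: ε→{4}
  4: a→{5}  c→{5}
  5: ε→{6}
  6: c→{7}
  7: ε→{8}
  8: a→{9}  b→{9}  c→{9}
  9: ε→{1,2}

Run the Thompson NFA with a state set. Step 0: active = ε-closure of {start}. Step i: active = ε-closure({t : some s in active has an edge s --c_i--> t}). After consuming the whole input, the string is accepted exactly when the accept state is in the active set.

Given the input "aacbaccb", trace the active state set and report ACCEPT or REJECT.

start: ε-closure({0}) = {0,2}
'a' @ 1: {3,4}
'a' @ 2: {5,6}
'c' @ 3: {7,8}
'b' @ 4: {1,2,9}  [accepting]
'a' @ 5: {3,4}
'c' @ 6: {5,6}
'c' @ 7: {7,8}
'b' @ 8: {1,2,9}  [accepting]
end set {1,2,9} — state 1 in

Answer: ACCEPT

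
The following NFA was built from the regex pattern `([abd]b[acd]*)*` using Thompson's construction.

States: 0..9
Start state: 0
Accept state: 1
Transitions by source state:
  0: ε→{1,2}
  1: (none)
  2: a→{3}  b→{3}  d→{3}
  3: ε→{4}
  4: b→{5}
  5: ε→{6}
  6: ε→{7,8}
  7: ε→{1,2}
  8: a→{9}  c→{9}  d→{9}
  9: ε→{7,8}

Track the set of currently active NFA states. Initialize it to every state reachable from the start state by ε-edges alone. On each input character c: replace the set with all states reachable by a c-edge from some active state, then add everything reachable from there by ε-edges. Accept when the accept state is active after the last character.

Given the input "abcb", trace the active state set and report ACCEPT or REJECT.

Answer: REJECT

Trace:
initial (ε-close {0}): {0,1,2}
'a' @ 1: {3,4}
'b' @ 2: {1,2,5,6,7,8}  ✓accept
'c' @ 3: {1,2,7,8,9}  ✓accept
'b' @ 4: {3,4}
after full input: {3,4}  (accept=1 not in)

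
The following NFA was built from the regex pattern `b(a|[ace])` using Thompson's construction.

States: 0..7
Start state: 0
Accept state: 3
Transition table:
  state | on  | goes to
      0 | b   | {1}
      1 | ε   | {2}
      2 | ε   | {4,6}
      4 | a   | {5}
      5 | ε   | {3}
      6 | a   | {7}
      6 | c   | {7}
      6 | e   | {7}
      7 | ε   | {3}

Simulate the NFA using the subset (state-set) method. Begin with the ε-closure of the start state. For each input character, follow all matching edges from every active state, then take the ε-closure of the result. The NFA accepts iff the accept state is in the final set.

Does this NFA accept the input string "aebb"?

initial (ε-close {0}): {0}
'a' @ 1: {}  — state set empty
rest 'ebb' ignored (set empty)
after full input: {}  (accept=3 not in)

Answer: REJECT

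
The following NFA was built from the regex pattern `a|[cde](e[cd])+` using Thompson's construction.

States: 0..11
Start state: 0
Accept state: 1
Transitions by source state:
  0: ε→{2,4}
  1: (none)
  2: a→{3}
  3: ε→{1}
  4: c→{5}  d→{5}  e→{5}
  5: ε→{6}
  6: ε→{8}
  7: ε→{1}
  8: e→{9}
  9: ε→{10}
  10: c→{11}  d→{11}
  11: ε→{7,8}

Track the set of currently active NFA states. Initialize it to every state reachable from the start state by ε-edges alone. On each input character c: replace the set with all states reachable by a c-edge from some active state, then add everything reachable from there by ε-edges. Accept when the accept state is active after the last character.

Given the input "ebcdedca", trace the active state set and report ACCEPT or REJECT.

S₀ = ε-closure({0}) = {0,2,4}
'e' @ 1: {5,6,8}
'b' @ 2: {}  — dead — no transitions
rest 'cdedca' ignored (set empty)
after full input: {}  (accept=1 not in)

Answer: REJECT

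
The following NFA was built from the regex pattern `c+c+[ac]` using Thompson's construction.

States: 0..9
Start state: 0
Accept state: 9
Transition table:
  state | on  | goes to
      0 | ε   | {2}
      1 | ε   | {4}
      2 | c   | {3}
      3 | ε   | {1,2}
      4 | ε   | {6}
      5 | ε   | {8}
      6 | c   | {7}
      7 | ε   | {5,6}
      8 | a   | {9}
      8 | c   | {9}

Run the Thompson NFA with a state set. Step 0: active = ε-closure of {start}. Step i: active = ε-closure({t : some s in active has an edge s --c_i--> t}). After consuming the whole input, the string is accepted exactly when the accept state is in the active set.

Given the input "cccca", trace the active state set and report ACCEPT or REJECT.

initial (ε-close {0}): {0,2}
'c' @ 1: {1,2,3,4,6}
'c' @ 2: {1,2,3,4,5,6,7,8}
'c' @ 3: {1,2,3,4,5,6,7,8,9}  ✓accept
'c' @ 4: {1,2,3,4,5,6,7,8,9}  ✓accept
'a' @ 5: {9}  ✓accept
final: {9}; accept 9 in set

Answer: ACCEPT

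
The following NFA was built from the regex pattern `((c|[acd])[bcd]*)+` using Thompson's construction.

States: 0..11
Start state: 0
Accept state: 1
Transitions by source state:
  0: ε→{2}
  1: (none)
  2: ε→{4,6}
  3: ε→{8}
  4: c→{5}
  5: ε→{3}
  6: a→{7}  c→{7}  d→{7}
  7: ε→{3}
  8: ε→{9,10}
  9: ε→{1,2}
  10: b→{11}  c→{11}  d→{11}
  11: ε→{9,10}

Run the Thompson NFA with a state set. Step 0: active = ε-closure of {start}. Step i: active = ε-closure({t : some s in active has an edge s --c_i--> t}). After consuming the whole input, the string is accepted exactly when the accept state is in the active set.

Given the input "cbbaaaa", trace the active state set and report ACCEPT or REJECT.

Answer: ACCEPT

Trace:
initial (ε-close {0}): {0,2,4,6}
'c' @ 1: {1,2,3,4,5,6,7,8,9,10}  (accept∈set)
'b' @ 2: {1,2,4,6,9,10,11}  (accept∈set)
'b' @ 3: {1,2,4,6,9,10,11}  (accept∈set)
'a' @ 4: {1,2,3,4,6,7,8,9,10}  (accept∈set)
'a' @ 5: {1,2,3,4,6,7,8,9,10}  (accept∈set)
'a' @ 6: {1,2,3,4,6,7,8,9,10}  (accept∈set)
'a' @ 7: {1,2,3,4,6,7,8,9,10}  (accept∈set)
final: {1,2,3,4,6,7,8,9,10}; accept 1 in set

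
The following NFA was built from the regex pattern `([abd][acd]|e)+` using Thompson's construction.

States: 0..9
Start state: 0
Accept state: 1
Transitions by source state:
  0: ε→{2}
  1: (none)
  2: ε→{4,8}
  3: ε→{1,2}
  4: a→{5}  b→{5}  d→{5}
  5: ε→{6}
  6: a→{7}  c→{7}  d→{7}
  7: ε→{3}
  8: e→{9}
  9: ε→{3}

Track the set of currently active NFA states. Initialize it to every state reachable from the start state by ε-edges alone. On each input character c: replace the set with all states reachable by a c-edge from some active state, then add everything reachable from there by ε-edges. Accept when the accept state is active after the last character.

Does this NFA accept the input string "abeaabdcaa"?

Answer: REJECT

Steps:
S₀ = ε-closure({0}) = {0,2,4,8}
'a' @ 1: {5,6}
'b' @ 2: {}  — dead — no transitions
rest 'eaabdcaa' ignored (set empty)
final: {}; accept 1 not in set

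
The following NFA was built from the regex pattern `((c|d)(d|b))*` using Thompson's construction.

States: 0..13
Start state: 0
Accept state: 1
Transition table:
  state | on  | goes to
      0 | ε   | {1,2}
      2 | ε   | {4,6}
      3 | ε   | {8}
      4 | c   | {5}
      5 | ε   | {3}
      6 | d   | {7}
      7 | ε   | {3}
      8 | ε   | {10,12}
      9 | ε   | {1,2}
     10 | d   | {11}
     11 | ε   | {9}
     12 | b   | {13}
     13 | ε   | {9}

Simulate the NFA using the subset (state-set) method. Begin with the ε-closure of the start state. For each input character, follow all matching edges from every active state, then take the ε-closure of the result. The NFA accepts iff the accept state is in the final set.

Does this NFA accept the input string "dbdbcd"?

initial (ε-close {0}): {0,1,2,4,6}
'd' @ 1: {3,7,8,10,12}
'b' @ 2: {1,2,4,6,9,13}  ✓accept
'd' @ 3: {3,7,8,10,12}
'b' @ 4: {1,2,4,6,9,13}  ✓accept
'c' @ 5: {3,5,8,10,12}
'd' @ 6: {1,2,4,6,9,11}  ✓accept
end set {1,2,4,6,9,11} — state 1 in

Answer: ACCEPT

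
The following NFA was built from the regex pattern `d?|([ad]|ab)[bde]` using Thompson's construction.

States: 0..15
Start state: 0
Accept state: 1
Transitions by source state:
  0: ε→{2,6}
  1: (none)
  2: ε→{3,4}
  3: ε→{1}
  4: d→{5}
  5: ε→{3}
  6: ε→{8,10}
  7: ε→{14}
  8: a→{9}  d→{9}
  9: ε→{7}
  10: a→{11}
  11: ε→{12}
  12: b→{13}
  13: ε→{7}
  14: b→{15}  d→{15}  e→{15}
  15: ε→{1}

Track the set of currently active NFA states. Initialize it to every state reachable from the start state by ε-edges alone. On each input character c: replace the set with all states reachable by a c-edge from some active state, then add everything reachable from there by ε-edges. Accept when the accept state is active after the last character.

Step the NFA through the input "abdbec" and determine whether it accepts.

Answer: REJECT

Trace:
initial (ε-close {0}): {0,1,2,3,4,6,8,10}
'a' @ 1: {7,9,11,12,14}
'b' @ 2: {1,7,13,14,15}  [accepting]
'd' @ 3: {1,15}  [accepting]
'b' @ 4: {}  — state set empty
rest 'ec' ignored (set empty)
final: {}; accept 1 not in set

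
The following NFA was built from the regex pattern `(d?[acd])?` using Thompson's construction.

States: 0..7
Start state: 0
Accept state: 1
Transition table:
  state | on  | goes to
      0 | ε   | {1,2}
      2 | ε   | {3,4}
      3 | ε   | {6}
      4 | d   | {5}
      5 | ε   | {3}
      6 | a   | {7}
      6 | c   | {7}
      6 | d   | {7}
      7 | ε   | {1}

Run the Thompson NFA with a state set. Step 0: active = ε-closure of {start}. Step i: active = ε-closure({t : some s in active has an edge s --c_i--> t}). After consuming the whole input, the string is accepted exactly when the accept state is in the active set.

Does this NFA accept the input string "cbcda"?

Answer: REJECT

Trace:
start: ε-closure({0}) = {0,1,2,3,4,6}
'c' @ 1: {1,7}  ✓accept
'b' @ 2: {}  — dead — no transitions
rest 'cda' ignored (set empty)
after full input: {}  (accept=1 not in)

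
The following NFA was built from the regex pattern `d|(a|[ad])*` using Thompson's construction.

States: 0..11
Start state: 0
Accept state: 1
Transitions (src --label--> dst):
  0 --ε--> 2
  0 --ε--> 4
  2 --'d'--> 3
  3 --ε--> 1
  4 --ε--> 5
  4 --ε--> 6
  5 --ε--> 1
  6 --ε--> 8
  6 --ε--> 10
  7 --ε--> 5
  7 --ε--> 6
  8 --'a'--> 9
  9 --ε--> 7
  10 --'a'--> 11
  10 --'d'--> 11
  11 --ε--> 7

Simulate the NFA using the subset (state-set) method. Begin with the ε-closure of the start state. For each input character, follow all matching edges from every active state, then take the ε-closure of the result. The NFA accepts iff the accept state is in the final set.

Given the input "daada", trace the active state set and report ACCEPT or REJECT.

S₀ = ε-closure({0}) = {0,1,2,4,5,6,8,10}
'd' @ 1: {1,3,5,6,7,8,10,11}  (accept∈set)
'a' @ 2: {1,5,6,7,8,9,10,11}  (accept∈set)
'a' @ 3: {1,5,6,7,8,9,10,11}  (accept∈set)
'd' @ 4: {1,5,6,7,8,10,11}  (accept∈set)
'a' @ 5: {1,5,6,7,8,9,10,11}  (accept∈set)
final: {1,5,6,7,8,9,10,11}; accept 1 in set

Answer: ACCEPT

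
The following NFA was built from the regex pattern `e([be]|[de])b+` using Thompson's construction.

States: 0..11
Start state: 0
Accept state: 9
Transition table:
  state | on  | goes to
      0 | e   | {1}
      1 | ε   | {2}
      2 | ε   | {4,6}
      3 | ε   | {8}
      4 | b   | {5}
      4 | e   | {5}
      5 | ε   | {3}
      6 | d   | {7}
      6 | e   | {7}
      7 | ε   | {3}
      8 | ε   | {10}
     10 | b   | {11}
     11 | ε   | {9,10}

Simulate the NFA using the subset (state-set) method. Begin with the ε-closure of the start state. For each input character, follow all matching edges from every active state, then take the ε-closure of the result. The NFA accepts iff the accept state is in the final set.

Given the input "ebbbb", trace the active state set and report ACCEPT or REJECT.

initial (ε-close {0}): {0}
'e' @ 1: {1,2,4,6}
'b' @ 2: {3,5,8,10}
'b' @ 3: {9,10,11}  [accepting]
'b' @ 4: {9,10,11}  [accepting]
'b' @ 5: {9,10,11}  [accepting]
end set {9,10,11} — state 9 in

Answer: ACCEPT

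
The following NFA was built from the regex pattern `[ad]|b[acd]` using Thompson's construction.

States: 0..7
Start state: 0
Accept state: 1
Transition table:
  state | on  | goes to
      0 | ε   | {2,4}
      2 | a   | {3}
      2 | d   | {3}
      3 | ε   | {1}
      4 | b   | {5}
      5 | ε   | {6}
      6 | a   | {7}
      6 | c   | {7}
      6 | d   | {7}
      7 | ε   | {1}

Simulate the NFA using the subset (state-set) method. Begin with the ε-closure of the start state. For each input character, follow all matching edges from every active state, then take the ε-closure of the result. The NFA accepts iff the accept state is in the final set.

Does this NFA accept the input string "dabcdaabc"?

initial (ε-close {0}): {0,2,4}
'd' @ 1: {1,3}  ✓accept
'a' @ 2: {}  — dead — no transitions
rest 'bcdaabc' ignored (set empty)
end set {} — state 1 not in

Answer: REJECT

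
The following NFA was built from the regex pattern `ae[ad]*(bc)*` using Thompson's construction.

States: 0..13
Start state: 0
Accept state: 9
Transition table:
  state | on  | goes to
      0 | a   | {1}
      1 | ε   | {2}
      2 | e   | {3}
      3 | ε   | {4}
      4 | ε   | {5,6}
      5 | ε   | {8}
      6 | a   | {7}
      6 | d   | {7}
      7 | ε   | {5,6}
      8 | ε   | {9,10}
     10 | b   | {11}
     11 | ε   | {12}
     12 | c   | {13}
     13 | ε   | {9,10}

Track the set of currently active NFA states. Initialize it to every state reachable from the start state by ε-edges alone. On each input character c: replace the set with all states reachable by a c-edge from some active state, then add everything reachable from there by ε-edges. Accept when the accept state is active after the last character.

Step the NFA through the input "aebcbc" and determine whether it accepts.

initial (ε-close {0}): {0}
'a' @ 1: {1,2}
'e' @ 2: {3,4,5,6,8,9,10}  [accepting]
'b' @ 3: {11,12}
'c' @ 4: {9,10,13}  [accepting]
'b' @ 5: {11,12}
'c' @ 6: {9,10,13}  [accepting]
final: {9,10,13}; accept 9 in set

Answer: ACCEPT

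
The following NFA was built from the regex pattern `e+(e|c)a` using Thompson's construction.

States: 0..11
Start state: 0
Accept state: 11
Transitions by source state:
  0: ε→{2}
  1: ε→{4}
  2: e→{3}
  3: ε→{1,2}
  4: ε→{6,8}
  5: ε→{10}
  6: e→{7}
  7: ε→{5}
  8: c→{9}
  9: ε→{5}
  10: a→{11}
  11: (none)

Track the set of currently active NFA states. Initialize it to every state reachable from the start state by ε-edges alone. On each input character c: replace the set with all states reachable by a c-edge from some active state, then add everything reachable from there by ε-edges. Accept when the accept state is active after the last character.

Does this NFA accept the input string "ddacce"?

Answer: REJECT

Steps:
S₀ = ε-closure({0}) = {0,2}
'd' @ 1: {}  — dead — no transitions
rest 'dacce' ignored (set empty)
end set {} — state 11 not in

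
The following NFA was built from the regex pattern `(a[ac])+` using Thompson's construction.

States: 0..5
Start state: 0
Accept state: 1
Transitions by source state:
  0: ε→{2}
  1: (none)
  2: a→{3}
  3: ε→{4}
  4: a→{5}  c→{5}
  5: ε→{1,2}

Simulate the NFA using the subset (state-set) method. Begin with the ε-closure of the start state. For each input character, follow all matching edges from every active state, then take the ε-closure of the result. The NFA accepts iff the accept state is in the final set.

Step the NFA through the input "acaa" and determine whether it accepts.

start: ε-closure({0}) = {0,2}
'a' @ 1: {3,4}
'c' @ 2: {1,2,5}  ✓accept
'a' @ 3: {3,4}
'a' @ 4: {1,2,5}  ✓accept
final: {1,2,5}; accept 1 in set

Answer: ACCEPT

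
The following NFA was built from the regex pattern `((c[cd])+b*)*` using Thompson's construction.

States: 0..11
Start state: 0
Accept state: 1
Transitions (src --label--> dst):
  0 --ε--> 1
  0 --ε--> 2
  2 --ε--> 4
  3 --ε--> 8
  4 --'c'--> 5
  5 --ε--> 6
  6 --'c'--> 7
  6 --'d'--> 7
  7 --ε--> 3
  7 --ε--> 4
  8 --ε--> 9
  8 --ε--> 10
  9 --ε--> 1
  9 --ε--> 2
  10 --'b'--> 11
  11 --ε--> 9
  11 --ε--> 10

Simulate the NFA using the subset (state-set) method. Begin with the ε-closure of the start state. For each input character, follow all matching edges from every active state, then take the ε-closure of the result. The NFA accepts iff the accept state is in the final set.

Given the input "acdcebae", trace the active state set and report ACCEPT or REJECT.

S₀ = ε-closure({0}) = {0,1,2,4}
'a' @ 1: {}  — state set empty
rest 'cdcebae' ignored (set empty)
end set {} — state 1 not in

Answer: REJECT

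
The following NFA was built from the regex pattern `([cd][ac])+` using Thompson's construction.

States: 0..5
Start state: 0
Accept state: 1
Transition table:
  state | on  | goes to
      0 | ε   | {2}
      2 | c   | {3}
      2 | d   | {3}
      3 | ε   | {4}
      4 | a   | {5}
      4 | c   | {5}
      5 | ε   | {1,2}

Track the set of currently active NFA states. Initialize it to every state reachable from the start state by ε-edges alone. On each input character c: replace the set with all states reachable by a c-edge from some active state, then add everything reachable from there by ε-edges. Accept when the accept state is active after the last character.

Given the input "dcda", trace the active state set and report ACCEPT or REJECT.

Answer: ACCEPT

Derivation:
start: ε-closure({0}) = {0,2}
'd' @ 1: {3,4}
'c' @ 2: {1,2,5}  ✓accept
'd' @ 3: {3,4}
'a' @ 4: {1,2,5}  ✓accept
final: {1,2,5}; accept 1 in set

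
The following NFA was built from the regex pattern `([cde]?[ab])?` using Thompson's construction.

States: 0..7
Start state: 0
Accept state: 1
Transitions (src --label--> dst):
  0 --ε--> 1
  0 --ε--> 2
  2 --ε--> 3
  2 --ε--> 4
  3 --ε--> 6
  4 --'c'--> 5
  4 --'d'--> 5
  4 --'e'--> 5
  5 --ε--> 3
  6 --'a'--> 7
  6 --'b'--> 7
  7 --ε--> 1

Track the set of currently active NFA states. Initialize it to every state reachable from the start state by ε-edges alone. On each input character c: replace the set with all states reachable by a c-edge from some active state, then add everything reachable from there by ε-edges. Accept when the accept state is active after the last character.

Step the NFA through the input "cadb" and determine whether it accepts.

S₀ = ε-closure({0}) = {0,1,2,3,4,6}
'c' @ 1: {3,5,6}
'a' @ 2: {1,7}  [accepting]
'd' @ 3: {}  — state set empty
rest 'b' ignored (set empty)
after full input: {}  (accept=1 not in)

Answer: REJECT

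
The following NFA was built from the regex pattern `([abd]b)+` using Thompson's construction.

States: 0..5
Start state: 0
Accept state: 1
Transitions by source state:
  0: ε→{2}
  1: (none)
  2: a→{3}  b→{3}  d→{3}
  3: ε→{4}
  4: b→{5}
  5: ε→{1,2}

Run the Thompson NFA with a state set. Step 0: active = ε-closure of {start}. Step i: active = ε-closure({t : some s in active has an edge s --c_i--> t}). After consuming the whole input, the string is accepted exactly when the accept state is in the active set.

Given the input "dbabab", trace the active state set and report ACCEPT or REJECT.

S₀ = ε-closure({0}) = {0,2}
'd' @ 1: {3,4}
'b' @ 2: {1,2,5}  (accept∈set)
'a' @ 3: {3,4}
'b' @ 4: {1,2,5}  (accept∈set)
'a' @ 5: {3,4}
'b' @ 6: {1,2,5}  (accept∈set)
end set {1,2,5} — state 1 in

Answer: ACCEPT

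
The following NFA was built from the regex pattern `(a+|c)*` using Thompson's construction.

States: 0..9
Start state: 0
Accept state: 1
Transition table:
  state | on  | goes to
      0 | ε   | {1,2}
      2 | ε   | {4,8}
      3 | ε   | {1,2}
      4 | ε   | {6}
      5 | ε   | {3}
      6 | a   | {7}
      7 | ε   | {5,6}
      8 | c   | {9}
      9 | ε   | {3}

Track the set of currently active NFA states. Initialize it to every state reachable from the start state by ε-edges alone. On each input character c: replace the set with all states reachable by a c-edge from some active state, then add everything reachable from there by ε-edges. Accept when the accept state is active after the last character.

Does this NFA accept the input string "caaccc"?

initial (ε-close {0}): {0,1,2,4,6,8}
'c' @ 1: {1,2,3,4,6,8,9}  ✓accept
'a' @ 2: {1,2,3,4,5,6,7,8}  ✓accept
'a' @ 3: {1,2,3,4,5,6,7,8}  ✓accept
'c' @ 4: {1,2,3,4,6,8,9}  ✓accept
'c' @ 5: {1,2,3,4,6,8,9}  ✓accept
'c' @ 6: {1,2,3,4,6,8,9}  ✓accept
after full input: {1,2,3,4,6,8,9}  (accept=1 in)

Answer: ACCEPT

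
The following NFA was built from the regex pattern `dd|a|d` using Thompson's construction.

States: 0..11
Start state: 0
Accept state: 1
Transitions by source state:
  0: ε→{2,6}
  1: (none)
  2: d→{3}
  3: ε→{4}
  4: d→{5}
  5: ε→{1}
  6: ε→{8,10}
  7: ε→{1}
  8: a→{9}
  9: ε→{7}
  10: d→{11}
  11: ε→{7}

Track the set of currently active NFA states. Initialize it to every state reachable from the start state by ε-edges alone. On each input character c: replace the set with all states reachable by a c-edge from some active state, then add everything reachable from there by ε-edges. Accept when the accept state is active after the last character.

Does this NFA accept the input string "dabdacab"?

start: ε-closure({0}) = {0,2,6,8,10}
'd' @ 1: {1,3,4,7,11}  [accepting]
'a' @ 2: {}  — state set empty
rest 'bdacab' ignored (set empty)
end set {} — state 1 not in

Answer: REJECT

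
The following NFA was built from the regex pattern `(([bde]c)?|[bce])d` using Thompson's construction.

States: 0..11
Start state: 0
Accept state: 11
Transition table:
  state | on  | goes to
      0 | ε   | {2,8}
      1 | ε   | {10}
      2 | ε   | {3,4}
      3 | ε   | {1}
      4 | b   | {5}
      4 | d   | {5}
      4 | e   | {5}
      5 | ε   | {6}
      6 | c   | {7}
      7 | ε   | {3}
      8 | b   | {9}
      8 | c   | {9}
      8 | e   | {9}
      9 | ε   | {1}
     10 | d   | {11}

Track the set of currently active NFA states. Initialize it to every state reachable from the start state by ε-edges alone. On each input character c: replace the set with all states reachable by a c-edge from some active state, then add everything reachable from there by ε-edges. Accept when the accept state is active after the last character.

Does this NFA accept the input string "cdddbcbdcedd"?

Answer: REJECT

Steps:
initial (ε-close {0}): {0,1,2,3,4,8,10}
'c' @ 1: {1,9,10}
'd' @ 2: {11}  [accepting]
'd' @ 3: {}  — no active states
rest 'dbcbdcedd' ignored (set empty)
end set {} — state 11 not in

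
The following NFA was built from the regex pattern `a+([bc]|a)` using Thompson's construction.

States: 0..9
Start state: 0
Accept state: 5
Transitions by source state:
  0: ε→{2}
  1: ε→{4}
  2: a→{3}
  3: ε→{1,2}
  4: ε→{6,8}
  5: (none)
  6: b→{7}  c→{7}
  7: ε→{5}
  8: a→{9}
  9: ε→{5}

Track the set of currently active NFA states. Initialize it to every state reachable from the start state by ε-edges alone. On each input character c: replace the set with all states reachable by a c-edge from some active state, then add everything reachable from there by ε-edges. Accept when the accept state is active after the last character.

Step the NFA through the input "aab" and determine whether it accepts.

Answer: ACCEPT

Trace:
start: ε-closure({0}) = {0,2}
'a' @ 1: {1,2,3,4,6,8}
'a' @ 2: {1,2,3,4,5,6,8,9}  [accepting]
'b' @ 3: {5,7}  [accepting]
after full input: {5,7}  (accept=5 in)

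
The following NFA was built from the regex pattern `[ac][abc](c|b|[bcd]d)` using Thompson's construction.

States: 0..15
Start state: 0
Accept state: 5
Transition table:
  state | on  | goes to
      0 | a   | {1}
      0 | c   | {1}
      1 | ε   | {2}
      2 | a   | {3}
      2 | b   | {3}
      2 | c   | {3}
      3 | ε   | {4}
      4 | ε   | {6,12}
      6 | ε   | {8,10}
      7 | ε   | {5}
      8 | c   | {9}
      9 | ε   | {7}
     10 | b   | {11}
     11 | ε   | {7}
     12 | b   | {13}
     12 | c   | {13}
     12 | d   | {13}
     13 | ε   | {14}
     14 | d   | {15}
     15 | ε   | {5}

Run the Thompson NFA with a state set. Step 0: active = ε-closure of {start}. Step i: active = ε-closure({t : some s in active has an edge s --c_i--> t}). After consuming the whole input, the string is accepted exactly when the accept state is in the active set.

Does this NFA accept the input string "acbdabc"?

Answer: REJECT

Derivation:
start: ε-closure({0}) = {0}
'a' @ 1: {1,2}
'c' @ 2: {3,4,6,8,10,12}
'b' @ 3: {5,7,11,13,14}  [accepting]
'd' @ 4: {5,15}  [accepting]
'a' @ 5: {}  — state set empty
rest 'bc' ignored (set empty)
end set {} — state 5 not in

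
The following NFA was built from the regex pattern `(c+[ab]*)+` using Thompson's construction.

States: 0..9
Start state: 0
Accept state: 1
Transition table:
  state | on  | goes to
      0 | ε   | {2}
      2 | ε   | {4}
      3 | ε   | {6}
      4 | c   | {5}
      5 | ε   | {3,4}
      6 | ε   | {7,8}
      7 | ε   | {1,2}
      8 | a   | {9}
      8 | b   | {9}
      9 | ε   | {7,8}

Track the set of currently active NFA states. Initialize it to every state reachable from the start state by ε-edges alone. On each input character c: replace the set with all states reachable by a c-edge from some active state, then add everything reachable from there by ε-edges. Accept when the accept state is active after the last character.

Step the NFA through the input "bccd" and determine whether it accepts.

initial (ε-close {0}): {0,2,4}
'b' @ 1: {}  — state set empty
rest 'ccd' ignored (set empty)
end set {} — state 1 not in

Answer: REJECT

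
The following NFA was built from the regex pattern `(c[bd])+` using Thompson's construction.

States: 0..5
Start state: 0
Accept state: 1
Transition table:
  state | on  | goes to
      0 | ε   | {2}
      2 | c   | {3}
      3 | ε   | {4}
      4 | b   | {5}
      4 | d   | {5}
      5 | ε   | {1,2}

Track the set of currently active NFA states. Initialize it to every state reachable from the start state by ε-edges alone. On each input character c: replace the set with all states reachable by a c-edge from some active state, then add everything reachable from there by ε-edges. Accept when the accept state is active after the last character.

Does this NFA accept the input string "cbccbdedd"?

Answer: REJECT

Derivation:
S₀ = ε-closure({0}) = {0,2}
'c' @ 1: {3,4}
'b' @ 2: {1,2,5}  [accepting]
'c' @ 3: {3,4}
'c' @ 4: {}  — no active states
rest 'bdedd' ignored (set empty)
final: {}; accept 1 not in set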